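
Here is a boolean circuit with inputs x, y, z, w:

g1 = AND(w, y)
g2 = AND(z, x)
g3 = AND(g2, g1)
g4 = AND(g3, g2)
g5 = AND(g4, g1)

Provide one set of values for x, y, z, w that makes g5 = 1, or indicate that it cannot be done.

x=1, y=1, z=1, w=1

g5 = AND(g4, g1) must be 1, so both g4 = 1 and g1 = 1.
g4 = AND(g3, g2) must be 1, so both g3 = 1 and g2 = 1.
Check with x=1, y=1, z=1, w=1:
g1 = AND(w, y) = AND(1, 1) = 1
g2 = AND(z, x) = AND(1, 1) = 1
g3 = AND(g2, g1) = AND(1, 1) = 1
g4 = AND(g3, g2) = AND(1, 1) = 1
g5 = AND(g4, g1) = AND(1, 1) = 1
So g5 = 1 as required.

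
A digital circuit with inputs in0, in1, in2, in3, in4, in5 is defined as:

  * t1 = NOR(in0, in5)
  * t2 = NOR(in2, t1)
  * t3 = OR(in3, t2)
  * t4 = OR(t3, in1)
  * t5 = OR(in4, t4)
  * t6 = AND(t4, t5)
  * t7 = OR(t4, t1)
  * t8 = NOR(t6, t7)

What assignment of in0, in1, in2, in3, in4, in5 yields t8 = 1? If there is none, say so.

in0=0, in1=0, in2=1, in3=0, in4=1, in5=1

t8 = NOR(t6, t7) must be 1, so both t6 = 0 and t7 = 0.
Check with in0=0, in1=0, in2=1, in3=0, in4=1, in5=1:
t1 = NOR(in0, in5) = NOR(0, 1) = 0
t2 = NOR(in2, t1) = NOR(1, 0) = 0
t3 = OR(in3, t2) = OR(0, 0) = 0
t4 = OR(t3, in1) = OR(0, 0) = 0
t5 = OR(in4, t4) = OR(1, 0) = 1
t6 = AND(t4, t5) = AND(0, 1) = 0
t7 = OR(t4, t1) = OR(0, 0) = 0
t8 = NOR(t6, t7) = NOR(0, 0) = 1
So t8 = 1 as required.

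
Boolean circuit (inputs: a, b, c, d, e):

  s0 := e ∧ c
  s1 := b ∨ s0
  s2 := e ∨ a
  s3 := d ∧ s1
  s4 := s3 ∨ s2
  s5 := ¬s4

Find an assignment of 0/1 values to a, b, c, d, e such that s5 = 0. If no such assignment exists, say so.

a=0, b=1, c=0, d=1, e=1

Check with a=0, b=1, c=0, d=1, e=1:
s0 = e ∧ c = 1 ∧ 0 = 0
s1 = b ∨ s0 = 1 ∨ 0 = 1
s2 = e ∨ a = 1 ∨ 0 = 1
s3 = d ∧ s1 = 1 ∧ 1 = 1
s4 = s3 ∨ s2 = 1 ∨ 1 = 1
s5 = ¬s4 = ¬1 = 0
So s5 = 0 as required.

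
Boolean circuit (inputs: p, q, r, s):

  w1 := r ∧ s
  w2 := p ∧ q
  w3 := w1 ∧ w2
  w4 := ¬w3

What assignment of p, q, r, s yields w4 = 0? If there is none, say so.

p=1, q=1, r=1, s=1

w4 = ¬w3 must be 0, so w3 = 1.
w3 = w1 ∧ w2 must be 1, so both w1 = 1 and w2 = 1.
w1 = r ∧ s must be 1, so both r = 1 and s = 1.
Check with p=1, q=1, r=1, s=1:
w1 = r ∧ s = 1 ∧ 1 = 1
w2 = p ∧ q = 1 ∧ 1 = 1
w3 = w1 ∧ w2 = 1 ∧ 1 = 1
w4 = ¬w3 = ¬1 = 0
So w4 = 0 as required.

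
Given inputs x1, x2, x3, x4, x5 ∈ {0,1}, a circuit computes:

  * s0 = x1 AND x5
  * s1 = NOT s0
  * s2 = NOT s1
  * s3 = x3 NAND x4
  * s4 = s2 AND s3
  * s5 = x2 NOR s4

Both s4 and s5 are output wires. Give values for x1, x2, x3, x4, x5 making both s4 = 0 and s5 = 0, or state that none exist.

Check with x1=1, x2=1, x3=0, x4=1, x5=0:
s0 = x1 AND x5 = 1 AND 0 = 0
s1 = NOT s0 = NOT 0 = 1
s2 = NOT s1 = NOT 1 = 0
s3 = x3 NAND x4 = 0 NAND 1 = 1
s4 = s2 AND s3 = 0 AND 1 = 0
s5 = x2 NOR s4 = 1 NOR 0 = 0
So s4 = 0 and s5 = 0.

x1=1, x2=1, x3=0, x4=1, x5=0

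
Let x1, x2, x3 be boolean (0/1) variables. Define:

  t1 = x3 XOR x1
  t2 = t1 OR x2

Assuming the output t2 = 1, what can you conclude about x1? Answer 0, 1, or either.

Both values of x1 occur among assignments with t2 = 1:
  x1=0: x1=0, x2=0, x3=1
  x1=1: x1=1, x2=0, x3=0

either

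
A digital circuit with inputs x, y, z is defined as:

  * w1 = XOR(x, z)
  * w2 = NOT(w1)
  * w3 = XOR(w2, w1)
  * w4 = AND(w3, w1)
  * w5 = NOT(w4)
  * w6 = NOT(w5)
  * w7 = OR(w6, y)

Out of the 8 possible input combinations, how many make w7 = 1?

w7 = OR(w6, y) must be 1, so at least one of w6, y is 1.
Satisfying assignments:
  x=0, y=0, z=1
  x=0, y=1, z=0
  x=0, y=1, z=1
  x=1, y=0, z=0
  x=1, y=1, z=0
  x=1, y=1, z=1

6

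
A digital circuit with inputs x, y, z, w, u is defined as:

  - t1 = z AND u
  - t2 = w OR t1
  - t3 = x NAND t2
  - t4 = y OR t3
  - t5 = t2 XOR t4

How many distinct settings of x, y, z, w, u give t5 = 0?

t5 = t2 XOR t4 must be 0, so t2 and t4 are equal.
Enumerating the 32 input combinations, 15 give t5 = 0 and 17 give t5 = 1.

15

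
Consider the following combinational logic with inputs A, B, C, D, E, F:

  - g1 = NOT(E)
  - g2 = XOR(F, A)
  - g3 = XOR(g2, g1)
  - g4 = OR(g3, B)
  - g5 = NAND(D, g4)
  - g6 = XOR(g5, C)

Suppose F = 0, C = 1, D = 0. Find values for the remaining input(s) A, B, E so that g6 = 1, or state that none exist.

With F = 0, C = 1, D = 0 fixed, none of the 8 settings of A, B, E give g6 = 1.
For example, with A=0, B=1, E=1:
g1 = NOT(E) = NOT 1 = 0
g2 = XOR(F, A) = XOR(0, 0) = 0
g3 = XOR(g2, g1) = XOR(0, 0) = 0
g4 = OR(g3, B) = OR(0, 1) = 1
g5 = NAND(D, g4) = NAND(0, 1) = 1
g6 = XOR(g5, C) = XOR(1, 1) = 0
giving g6 = 0 ≠ 1.

no solution exists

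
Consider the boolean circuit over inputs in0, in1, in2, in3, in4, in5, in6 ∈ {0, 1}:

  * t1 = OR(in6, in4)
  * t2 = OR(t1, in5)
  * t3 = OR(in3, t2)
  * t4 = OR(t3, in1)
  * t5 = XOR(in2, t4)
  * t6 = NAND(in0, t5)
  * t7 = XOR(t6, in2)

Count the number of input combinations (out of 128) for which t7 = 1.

t7 = XOR(t6, in2) must be 1, so t6 and in2 differ.
Enumerating the 128 input combinations, 34 give t7 = 1 and 94 give t7 = 0.

34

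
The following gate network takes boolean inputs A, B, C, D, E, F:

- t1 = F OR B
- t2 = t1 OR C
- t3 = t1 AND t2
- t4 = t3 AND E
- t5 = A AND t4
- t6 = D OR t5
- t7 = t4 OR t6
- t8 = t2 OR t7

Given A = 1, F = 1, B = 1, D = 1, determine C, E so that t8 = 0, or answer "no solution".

no solution exists

With A = 1, F = 1, B = 1, D = 1 fixed, none of the 4 settings of C, E give t8 = 0.
For example, with C=0, E=1:
t1 = F OR B = 1 OR 1 = 1
t2 = t1 OR C = 1 OR 0 = 1
t3 = t1 AND t2 = 1 AND 1 = 1
t4 = t3 AND E = 1 AND 1 = 1
t5 = A AND t4 = 1 AND 1 = 1
t6 = D OR t5 = 1 OR 1 = 1
t7 = t4 OR t6 = 1 OR 1 = 1
t8 = t2 OR t7 = 1 OR 1 = 1
giving t8 = 1 ≠ 0.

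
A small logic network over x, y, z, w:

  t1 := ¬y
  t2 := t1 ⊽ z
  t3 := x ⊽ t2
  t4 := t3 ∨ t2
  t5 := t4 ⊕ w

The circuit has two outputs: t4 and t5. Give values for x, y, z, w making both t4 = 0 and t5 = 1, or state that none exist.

x=1, y=1, z=1, w=1

Check with x=1, y=1, z=1, w=1:
t1 = ¬y = ¬1 = 0
t2 = t1 ⊽ z = 0 ⊽ 1 = 0
t3 = x ⊽ t2 = 1 ⊽ 0 = 0
t4 = t3 ∨ t2 = 0 ∨ 0 = 0
t5 = t4 ⊕ w = 0 ⊕ 1 = 1
So t4 = 0 and t5 = 1.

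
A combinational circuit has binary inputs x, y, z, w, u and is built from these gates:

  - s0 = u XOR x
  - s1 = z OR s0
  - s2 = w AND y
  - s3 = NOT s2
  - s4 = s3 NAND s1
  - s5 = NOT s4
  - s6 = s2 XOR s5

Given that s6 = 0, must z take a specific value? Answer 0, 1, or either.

0

s6 = s2 XOR s5 must be 0, so s2 and s5 are equal.
Every assignment with s6 = 0 has z = 0; there are 6 such assignment(s).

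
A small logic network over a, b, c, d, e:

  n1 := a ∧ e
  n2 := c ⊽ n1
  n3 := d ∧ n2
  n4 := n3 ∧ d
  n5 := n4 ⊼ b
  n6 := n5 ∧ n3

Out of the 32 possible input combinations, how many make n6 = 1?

3

n6 = n5 ∧ n3 must be 1, so both n5 = 1 and n3 = 1.
n5 = n4 ⊼ b must be 1, so at least one of n4, b is 0.
n3 = d ∧ n2 must be 1, so both d = 1 and n2 = 1.
Satisfying assignments:
  a=0, b=0, c=0, d=1, e=0
  a=0, b=0, c=0, d=1, e=1
  a=1, b=0, c=0, d=1, e=0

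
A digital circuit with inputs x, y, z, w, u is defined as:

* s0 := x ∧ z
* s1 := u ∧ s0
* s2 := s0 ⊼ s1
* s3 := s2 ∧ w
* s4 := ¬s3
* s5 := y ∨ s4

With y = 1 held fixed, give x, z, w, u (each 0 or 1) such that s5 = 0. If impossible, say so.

no solution exists

With y = 1 fixed, none of the 16 settings of x, z, w, u give s5 = 0.
For example, with x=0, z=0, w=0, u=1:
s0 = x ∧ z = 0 ∧ 0 = 0
s1 = u ∧ s0 = 1 ∧ 0 = 0
s2 = s0 ⊼ s1 = 0 ⊼ 0 = 1
s3 = s2 ∧ w = 1 ∧ 0 = 0
s4 = ¬s3 = ¬0 = 1
s5 = y ∨ s4 = 1 ∨ 1 = 1
giving s5 = 1 ≠ 0.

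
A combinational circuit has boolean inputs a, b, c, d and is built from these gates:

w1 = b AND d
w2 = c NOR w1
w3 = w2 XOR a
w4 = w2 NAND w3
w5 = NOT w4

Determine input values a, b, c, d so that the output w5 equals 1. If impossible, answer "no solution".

a=0 b=0 c=0 d=1

w5 = NOT w4 must be 1, so w4 = 0.
w4 = w2 NAND w3 must be 0, so both w2 = 1 and w3 = 1.
Check with a=0 b=0 c=0 d=1:
w1 = b AND d = 0 AND 1 = 0
w2 = c NOR w1 = 0 NOR 0 = 1
w3 = w2 XOR a = 1 XOR 0 = 1
w4 = w2 NAND w3 = 1 NAND 1 = 0
w5 = NOT w4 = NOT 0 = 1
So w5 = 1 as required.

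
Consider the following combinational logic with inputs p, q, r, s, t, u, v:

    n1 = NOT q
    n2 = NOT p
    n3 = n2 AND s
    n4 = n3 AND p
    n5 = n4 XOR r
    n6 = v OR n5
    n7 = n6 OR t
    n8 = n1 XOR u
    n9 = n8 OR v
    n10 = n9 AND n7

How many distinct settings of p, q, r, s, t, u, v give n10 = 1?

88

n10 = n9 AND n7 must be 1, so both n9 = 1 and n7 = 1.
Enumerating the 128 input combinations, 88 give n10 = 1 and 40 give n10 = 0.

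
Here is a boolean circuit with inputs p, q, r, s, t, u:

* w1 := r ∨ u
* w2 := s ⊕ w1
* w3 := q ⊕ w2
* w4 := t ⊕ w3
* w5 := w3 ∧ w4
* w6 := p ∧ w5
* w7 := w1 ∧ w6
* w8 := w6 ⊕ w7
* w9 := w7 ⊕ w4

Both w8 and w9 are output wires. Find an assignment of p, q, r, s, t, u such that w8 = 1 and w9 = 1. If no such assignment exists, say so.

p=1 q=0 r=0 s=1 t=0 u=0

Check with p=1 q=0 r=0 s=1 t=0 u=0:
w1 = r ∨ u = 0 ∨ 0 = 0
w2 = s ⊕ w1 = 1 ⊕ 0 = 1
w3 = q ⊕ w2 = 0 ⊕ 1 = 1
w4 = t ⊕ w3 = 0 ⊕ 1 = 1
w5 = w3 ∧ w4 = 1 ∧ 1 = 1
w6 = p ∧ w5 = 1 ∧ 1 = 1
w7 = w1 ∧ w6 = 0 ∧ 1 = 0
w8 = w6 ⊕ w7 = 1 ⊕ 0 = 1
w9 = w7 ⊕ w4 = 0 ⊕ 1 = 1
So w8 = 1 and w9 = 1.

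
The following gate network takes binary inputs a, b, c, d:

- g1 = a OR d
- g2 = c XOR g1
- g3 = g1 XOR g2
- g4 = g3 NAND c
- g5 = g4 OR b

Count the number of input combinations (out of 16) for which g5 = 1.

12

g5 = g4 OR b must be 1, so at least one of g4, b is 1.
Enumerating the 16 input combinations, 12 give g5 = 1 and 4 give g5 = 0.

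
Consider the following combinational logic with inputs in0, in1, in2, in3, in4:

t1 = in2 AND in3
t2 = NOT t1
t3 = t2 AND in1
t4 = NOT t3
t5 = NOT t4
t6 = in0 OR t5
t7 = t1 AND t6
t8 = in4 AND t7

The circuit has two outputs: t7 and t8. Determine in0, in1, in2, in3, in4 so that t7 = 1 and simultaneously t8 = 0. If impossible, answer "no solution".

in0=1 in1=0 in2=1 in3=1 in4=0

Check with in0=1 in1=0 in2=1 in3=1 in4=0:
t1 = in2 AND in3 = 1 AND 1 = 1
t2 = NOT t1 = NOT 1 = 0
t3 = t2 AND in1 = 0 AND 0 = 0
t4 = NOT t3 = NOT 0 = 1
t5 = NOT t4 = NOT 1 = 0
t6 = in0 OR t5 = 1 OR 0 = 1
t7 = t1 AND t6 = 1 AND 1 = 1
t8 = in4 AND t7 = 0 AND 1 = 0
So t7 = 1 and t8 = 0.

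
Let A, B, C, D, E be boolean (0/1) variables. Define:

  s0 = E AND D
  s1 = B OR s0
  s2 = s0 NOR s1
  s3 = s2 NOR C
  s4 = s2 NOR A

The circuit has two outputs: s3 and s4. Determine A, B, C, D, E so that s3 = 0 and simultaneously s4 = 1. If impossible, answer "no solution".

Check with A=0, B=1, C=1, D=0, E=1:
s0 = E AND D = 1 AND 0 = 0
s1 = B OR s0 = 1 OR 0 = 1
s2 = s0 NOR s1 = 0 NOR 1 = 0
s3 = s2 NOR C = 0 NOR 1 = 0
s4 = s2 NOR A = 0 NOR 0 = 1
So s3 = 0 and s4 = 1.

A=0, B=1, C=1, D=0, E=1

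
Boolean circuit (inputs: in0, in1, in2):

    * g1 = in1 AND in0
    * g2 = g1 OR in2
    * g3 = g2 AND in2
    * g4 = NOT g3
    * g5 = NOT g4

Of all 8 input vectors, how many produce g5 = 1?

g5 = NOT g4 must be 1, so g4 = 0.
g4 = NOT g3 must be 0, so g3 = 1.
Satisfying assignments:
  in0=0, in1=0, in2=1
  in0=0, in1=1, in2=1
  in0=1, in1=0, in2=1
  in0=1, in1=1, in2=1

4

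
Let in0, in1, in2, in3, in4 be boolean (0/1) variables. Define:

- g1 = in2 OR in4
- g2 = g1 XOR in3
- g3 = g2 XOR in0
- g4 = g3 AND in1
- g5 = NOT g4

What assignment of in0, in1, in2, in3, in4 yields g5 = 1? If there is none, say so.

g5 = NOT g4 must be 1, so g4 = 0.
g4 = g3 AND in1 must be 0, so at least one of g3, in1 is 0.
Check with in0=1, in1=0, in2=0, in3=0, in4=1:
g1 = in2 OR in4 = 0 OR 1 = 1
g2 = g1 XOR in3 = 1 XOR 0 = 1
g3 = g2 XOR in0 = 1 XOR 1 = 0
g4 = g3 AND in1 = 0 AND 0 = 0
g5 = NOT g4 = NOT 0 = 1
So g5 = 1 as required.

in0=1, in1=0, in2=0, in3=0, in4=1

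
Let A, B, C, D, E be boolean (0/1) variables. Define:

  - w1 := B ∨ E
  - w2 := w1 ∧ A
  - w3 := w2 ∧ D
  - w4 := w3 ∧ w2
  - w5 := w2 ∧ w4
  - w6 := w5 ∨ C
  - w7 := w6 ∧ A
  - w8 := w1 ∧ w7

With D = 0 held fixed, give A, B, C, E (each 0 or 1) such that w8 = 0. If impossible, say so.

A=0, B=1, C=0, E=1

w8 = w1 ∧ w7 must be 0, so at least one of w1, w7 is 0.
Check with D = 0 and A=0, B=1, C=0, E=1:
w1 = B ∨ E = 1 ∨ 1 = 1
w2 = w1 ∧ A = 1 ∧ 0 = 0
w3 = w2 ∧ D = 0 ∧ 0 = 0
w4 = w3 ∧ w2 = 0 ∧ 0 = 0
w5 = w2 ∧ w4 = 0 ∧ 0 = 0
w6 = w5 ∨ C = 0 ∨ 0 = 0
w7 = w6 ∧ A = 0 ∧ 0 = 0
w8 = w1 ∧ w7 = 1 ∧ 0 = 0
So w8 = 0.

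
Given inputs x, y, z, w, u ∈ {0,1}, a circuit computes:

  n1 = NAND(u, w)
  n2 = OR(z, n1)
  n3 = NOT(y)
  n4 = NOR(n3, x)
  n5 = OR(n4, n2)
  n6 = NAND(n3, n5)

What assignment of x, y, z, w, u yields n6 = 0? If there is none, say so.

n6 = NAND(n3, n5) must be 0, so both n3 = 1 and n5 = 1.
n3 = NOT(y) must be 1, so y = 0.
n5 = OR(n4, n2) must be 1, so at least one of n4, n2 is 1.
Check with x=1, y=0, z=0, w=1, u=0:
n1 = NAND(u, w) = NAND(0, 1) = 1
n2 = OR(z, n1) = OR(0, 1) = 1
n3 = NOT(y) = NOT 0 = 1
n4 = NOR(n3, x) = NOR(1, 1) = 0
n5 = OR(n4, n2) = OR(0, 1) = 1
n6 = NAND(n3, n5) = NAND(1, 1) = 0
So n6 = 0 as required.

x=1, y=0, z=0, w=1, u=0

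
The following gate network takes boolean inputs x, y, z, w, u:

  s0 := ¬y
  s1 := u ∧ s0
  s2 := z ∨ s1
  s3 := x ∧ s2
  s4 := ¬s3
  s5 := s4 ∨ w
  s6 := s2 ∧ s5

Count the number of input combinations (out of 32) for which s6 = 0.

17

s6 = s2 ∧ s5 must be 0, so at least one of s2, s5 is 0.
Enumerating the 32 input combinations, 17 give s6 = 0 and 15 give s6 = 1.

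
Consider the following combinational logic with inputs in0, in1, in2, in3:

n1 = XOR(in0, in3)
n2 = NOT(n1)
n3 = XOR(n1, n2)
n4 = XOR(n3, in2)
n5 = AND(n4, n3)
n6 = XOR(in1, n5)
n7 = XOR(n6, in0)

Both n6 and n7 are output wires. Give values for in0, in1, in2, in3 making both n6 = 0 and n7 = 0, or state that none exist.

in0=0, in1=0, in2=1, in3=1

Check with in0=0, in1=0, in2=1, in3=1:
n1 = XOR(in0, in3) = XOR(0, 1) = 1
n2 = NOT(n1) = NOT 1 = 0
n3 = XOR(n1, n2) = XOR(1, 0) = 1
n4 = XOR(n3, in2) = XOR(1, 1) = 0
n5 = AND(n4, n3) = AND(0, 1) = 0
n6 = XOR(in1, n5) = XOR(0, 0) = 0
n7 = XOR(n6, in0) = XOR(0, 0) = 0
So n6 = 0 and n7 = 0.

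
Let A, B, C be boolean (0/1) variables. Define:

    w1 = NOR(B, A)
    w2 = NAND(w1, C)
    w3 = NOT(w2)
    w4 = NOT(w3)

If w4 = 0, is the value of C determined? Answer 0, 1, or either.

1

w4 = NOT(w3) must be 0, so w3 = 1.
w3 = NOT(w2) must be 1, so w2 = 0.
Every assignment with w4 = 0 has C = 1; there are 1 such assignment(s).
  A=0, B=0, C=1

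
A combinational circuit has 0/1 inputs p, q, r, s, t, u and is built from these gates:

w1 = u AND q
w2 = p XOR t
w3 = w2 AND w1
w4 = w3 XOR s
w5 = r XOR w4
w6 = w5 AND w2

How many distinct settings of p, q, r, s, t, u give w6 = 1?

w6 = w5 AND w2 must be 1, so both w5 = 1 and w2 = 1.
w5 = r XOR w4 must be 1, so r and w4 differ.
w2 = p XOR t must be 1, so p and t differ.
Enumerating the 64 input combinations, 16 give w6 = 1 and 48 give w6 = 0.

16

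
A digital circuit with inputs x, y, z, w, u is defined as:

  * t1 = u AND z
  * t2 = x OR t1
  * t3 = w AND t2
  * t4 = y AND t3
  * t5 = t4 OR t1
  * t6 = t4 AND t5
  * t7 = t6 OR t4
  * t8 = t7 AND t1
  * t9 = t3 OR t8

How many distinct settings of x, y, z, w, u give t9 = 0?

22

t9 = t3 OR t8 must be 0, so both t3 = 0 and t8 = 0.
t3 = w AND t2 must be 0, so at least one of w, t2 is 0.
Enumerating the 32 input combinations, 22 give t9 = 0 and 10 give t9 = 1.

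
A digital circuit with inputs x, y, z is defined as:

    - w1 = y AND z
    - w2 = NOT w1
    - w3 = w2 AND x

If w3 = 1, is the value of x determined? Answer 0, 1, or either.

w3 = w2 AND x must be 1, so both w2 = 1 and x = 1.
Every assignment with w3 = 1 has x = 1; there are 3 such assignment(s).
  x=1, y=0, z=0
  x=1, y=0, z=1
  x=1, y=1, z=0

1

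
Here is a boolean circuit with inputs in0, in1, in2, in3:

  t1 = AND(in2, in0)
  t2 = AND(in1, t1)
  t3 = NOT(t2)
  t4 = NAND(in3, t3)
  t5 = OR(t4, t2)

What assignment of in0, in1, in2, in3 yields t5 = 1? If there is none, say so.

t5 = OR(t4, t2) must be 1, so at least one of t4, t2 is 1.
Check with in0=1, in1=0, in2=0, in3=0:
t1 = AND(in2, in0) = AND(0, 1) = 0
t2 = AND(in1, t1) = AND(0, 0) = 0
t3 = NOT(t2) = NOT 0 = 1
t4 = NAND(in3, t3) = NAND(0, 1) = 1
t5 = OR(t4, t2) = OR(1, 0) = 1
So t5 = 1 as required.

in0=1, in1=0, in2=0, in3=0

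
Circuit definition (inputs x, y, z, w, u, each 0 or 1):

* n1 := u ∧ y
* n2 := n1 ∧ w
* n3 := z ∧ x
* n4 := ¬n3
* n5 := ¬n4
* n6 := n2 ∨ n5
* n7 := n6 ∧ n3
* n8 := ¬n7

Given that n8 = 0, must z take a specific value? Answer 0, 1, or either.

n8 = ¬n7 must be 0, so n7 = 1.
Every assignment with n8 = 0 has z = 1; there are 8 such assignment(s).

1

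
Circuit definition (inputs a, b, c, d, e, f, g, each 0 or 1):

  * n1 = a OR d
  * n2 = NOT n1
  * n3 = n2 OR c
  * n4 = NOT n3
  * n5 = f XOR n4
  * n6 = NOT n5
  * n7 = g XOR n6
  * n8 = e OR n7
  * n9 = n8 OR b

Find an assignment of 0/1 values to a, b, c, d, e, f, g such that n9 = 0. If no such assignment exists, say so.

a=0 b=0 c=1 d=0 e=0 f=0 g=1

n9 = n8 OR b must be 0, so both n8 = 0 and b = 0.
n8 = e OR n7 must be 0, so both e = 0 and n7 = 0.
Check with a=0 b=0 c=1 d=0 e=0 f=0 g=1:
n1 = a OR d = 0 OR 0 = 0
n2 = NOT n1 = NOT 0 = 1
n3 = n2 OR c = 1 OR 1 = 1
n4 = NOT n3 = NOT 1 = 0
n5 = f XOR n4 = 0 XOR 0 = 0
n6 = NOT n5 = NOT 0 = 1
n7 = g XOR n6 = 1 XOR 1 = 0
n8 = e OR n7 = 0 OR 0 = 0
n9 = n8 OR b = 0 OR 0 = 0
So n9 = 0 as required.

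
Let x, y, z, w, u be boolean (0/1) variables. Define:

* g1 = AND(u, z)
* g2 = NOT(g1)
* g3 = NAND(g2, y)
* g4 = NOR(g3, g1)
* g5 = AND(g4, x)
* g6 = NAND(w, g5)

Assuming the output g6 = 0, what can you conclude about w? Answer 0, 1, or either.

g6 = NAND(w, g5) must be 0, so both w = 1 and g5 = 1.
Every assignment with g6 = 0 has w = 1; there are 3 such assignment(s).
  x=1, y=1, z=0, w=1, u=0
  x=1, y=1, z=0, w=1, u=1
  x=1, y=1, z=1, w=1, u=0

1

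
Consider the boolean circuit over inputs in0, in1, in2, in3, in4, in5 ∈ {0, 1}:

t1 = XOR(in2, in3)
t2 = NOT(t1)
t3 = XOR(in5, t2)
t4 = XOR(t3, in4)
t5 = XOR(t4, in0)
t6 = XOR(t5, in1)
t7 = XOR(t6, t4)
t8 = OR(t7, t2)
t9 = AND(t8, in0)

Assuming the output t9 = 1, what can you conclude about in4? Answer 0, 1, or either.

either

Both values of in4 occur among assignments with t9 = 1:
  in4=0: in0=1, in1=0, in2=0, in3=0, in4=0, in5=0
  in4=1: in0=1, in1=0, in2=0, in3=0, in4=1, in5=0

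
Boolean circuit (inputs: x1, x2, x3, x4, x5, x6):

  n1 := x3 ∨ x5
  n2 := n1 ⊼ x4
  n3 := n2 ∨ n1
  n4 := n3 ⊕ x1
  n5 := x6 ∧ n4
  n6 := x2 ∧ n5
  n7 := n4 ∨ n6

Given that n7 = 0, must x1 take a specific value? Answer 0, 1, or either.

n7 = n4 ∨ n6 must be 0, so both n4 = 0 and n6 = 0.
Every assignment with n7 = 0 has x1 = 1; there are 32 such assignment(s).

1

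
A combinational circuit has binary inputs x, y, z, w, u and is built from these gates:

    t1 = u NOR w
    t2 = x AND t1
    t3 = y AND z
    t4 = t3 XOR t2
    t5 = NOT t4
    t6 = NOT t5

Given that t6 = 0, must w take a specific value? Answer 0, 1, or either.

Both values of w occur among assignments with t6 = 0:
  w=0: x=0, y=0, z=0, w=0, u=0
  w=1: x=0, y=0, z=0, w=1, u=0

either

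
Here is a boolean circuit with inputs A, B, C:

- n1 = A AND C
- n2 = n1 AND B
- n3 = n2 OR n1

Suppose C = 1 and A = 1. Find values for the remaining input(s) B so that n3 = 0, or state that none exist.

no solution exists

With C = 1 and A = 1 fixed, none of the 2 settings of B give n3 = 0.
For example, with B=1:
n1 = A AND C = 1 AND 1 = 1
n2 = n1 AND B = 1 AND 1 = 1
n3 = n2 OR n1 = 1 OR 1 = 1
giving n3 = 1 ≠ 0.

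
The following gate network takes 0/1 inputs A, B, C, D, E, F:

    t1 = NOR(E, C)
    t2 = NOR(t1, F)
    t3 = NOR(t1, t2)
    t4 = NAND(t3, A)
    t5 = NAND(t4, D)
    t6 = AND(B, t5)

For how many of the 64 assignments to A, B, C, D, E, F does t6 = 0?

t6 = AND(B, t5) must be 0, so at least one of B, t5 is 0.
Enumerating the 64 input combinations, 45 give t6 = 0 and 19 give t6 = 1.

45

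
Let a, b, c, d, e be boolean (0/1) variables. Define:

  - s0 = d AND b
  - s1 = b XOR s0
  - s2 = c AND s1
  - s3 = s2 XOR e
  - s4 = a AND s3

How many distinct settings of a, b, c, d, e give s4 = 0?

s4 = a AND s3 must be 0, so at least one of a, s3 is 0.
Enumerating the 32 input combinations, 24 give s4 = 0 and 8 give s4 = 1.

24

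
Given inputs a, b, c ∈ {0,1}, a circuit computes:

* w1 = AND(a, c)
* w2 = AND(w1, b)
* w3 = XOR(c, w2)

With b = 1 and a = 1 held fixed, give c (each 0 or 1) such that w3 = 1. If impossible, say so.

With b = 1 and a = 1 fixed, none of the 2 settings of c give w3 = 1.
For example, with c=1:
w1 = AND(a, c) = AND(1, 1) = 1
w2 = AND(w1, b) = AND(1, 1) = 1
w3 = XOR(c, w2) = XOR(1, 1) = 0
giving w3 = 0 ≠ 1.

no solution exists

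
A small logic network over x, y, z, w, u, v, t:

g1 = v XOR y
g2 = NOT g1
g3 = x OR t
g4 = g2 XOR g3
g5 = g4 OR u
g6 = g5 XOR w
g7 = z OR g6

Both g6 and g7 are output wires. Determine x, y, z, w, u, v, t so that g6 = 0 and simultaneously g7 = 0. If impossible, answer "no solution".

Check with x=1 y=0 z=0 w=1 u=1 v=0 t=1:
g1 = v XOR y = 0 XOR 0 = 0
g2 = NOT g1 = NOT 0 = 1
g3 = x OR t = 1 OR 1 = 1
g4 = g2 XOR g3 = 1 XOR 1 = 0
g5 = g4 OR u = 0 OR 1 = 1
g6 = g5 XOR w = 1 XOR 1 = 0
g7 = z OR g6 = 0 OR 0 = 0
So g6 = 0 and g7 = 0.

x=1 y=0 z=0 w=1 u=1 v=0 t=1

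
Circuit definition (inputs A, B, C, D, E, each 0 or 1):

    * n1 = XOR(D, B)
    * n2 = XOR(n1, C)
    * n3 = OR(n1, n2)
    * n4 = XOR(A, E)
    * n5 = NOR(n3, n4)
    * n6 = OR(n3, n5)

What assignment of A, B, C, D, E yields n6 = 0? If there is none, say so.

Check with A=0, B=0, C=0, D=0, E=1:
n1 = XOR(D, B) = XOR(0, 0) = 0
n2 = XOR(n1, C) = XOR(0, 0) = 0
n3 = OR(n1, n2) = OR(0, 0) = 0
n4 = XOR(A, E) = XOR(0, 1) = 1
n5 = NOR(n3, n4) = NOR(0, 1) = 0
n6 = OR(n3, n5) = OR(0, 0) = 0
So n6 = 0 as required.

A=0, B=0, C=0, D=0, E=1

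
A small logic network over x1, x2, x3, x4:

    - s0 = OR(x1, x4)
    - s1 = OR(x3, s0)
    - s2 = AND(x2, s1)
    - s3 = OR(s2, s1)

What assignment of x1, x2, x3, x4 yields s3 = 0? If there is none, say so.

s3 = OR(s2, s1) must be 0, so both s2 = 0 and s1 = 0.
s2 = AND(x2, s1) must be 0, so at least one of x2, s1 is 0.
s1 = OR(x3, s0) must be 0, so both x3 = 0 and s0 = 0.
Check with x1=0 x2=1 x3=0 x4=0:
s0 = OR(x1, x4) = OR(0, 0) = 0
s1 = OR(x3, s0) = OR(0, 0) = 0
s2 = AND(x2, s1) = AND(1, 0) = 0
s3 = OR(s2, s1) = OR(0, 0) = 0
So s3 = 0 as required.

x1=0 x2=1 x3=0 x4=0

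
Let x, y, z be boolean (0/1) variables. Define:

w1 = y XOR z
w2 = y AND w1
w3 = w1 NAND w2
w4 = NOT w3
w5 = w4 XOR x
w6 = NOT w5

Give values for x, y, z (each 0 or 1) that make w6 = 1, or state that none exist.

x=1, y=1, z=0

w6 = NOT w5 must be 1, so w5 = 0.
Check with x=1, y=1, z=0:
w1 = y XOR z = 1 XOR 0 = 1
w2 = y AND w1 = 1 AND 1 = 1
w3 = w1 NAND w2 = 1 NAND 1 = 0
w4 = NOT w3 = NOT 0 = 1
w5 = w4 XOR x = 1 XOR 1 = 0
w6 = NOT w5 = NOT 0 = 1
So w6 = 1 as required.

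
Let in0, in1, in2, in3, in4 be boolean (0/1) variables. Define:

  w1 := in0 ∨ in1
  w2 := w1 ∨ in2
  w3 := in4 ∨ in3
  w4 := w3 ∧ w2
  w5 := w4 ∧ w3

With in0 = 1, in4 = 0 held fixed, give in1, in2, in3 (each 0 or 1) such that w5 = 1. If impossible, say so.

w5 = w4 ∧ w3 must be 1, so both w4 = 1 and w3 = 1.
w4 = w3 ∧ w2 must be 1, so both w3 = 1 and w2 = 1.
Check with in0 = 1, in4 = 0 and in1=1, in2=0, in3=1:
w1 = in0 ∨ in1 = 1 ∨ 1 = 1
w2 = w1 ∨ in2 = 1 ∨ 0 = 1
w3 = in4 ∨ in3 = 0 ∨ 1 = 1
w4 = w3 ∧ w2 = 1 ∧ 1 = 1
w5 = w4 ∧ w3 = 1 ∧ 1 = 1
So w5 = 1.

in1=1 in2=0 in3=1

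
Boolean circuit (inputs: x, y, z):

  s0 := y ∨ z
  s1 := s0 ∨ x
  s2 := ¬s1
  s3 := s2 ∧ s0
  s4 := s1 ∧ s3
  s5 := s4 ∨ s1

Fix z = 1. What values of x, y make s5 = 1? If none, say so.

x=0, y=1

Check with z = 1 and x=0, y=1:
s0 = y ∨ z = 1 ∨ 1 = 1
s1 = s0 ∨ x = 1 ∨ 0 = 1
s2 = ¬s1 = ¬1 = 0
s3 = s2 ∧ s0 = 0 ∧ 1 = 0
s4 = s1 ∧ s3 = 1 ∧ 0 = 0
s5 = s4 ∨ s1 = 0 ∨ 1 = 1
So s5 = 1.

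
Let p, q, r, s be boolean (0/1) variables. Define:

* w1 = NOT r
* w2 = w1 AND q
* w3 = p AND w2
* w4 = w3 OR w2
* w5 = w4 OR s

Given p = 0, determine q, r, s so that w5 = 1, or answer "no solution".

q=1, r=0, s=1

Check with p = 0 and q=1, r=0, s=1:
w1 = NOT r = NOT 0 = 1
w2 = w1 AND q = 1 AND 1 = 1
w3 = p AND w2 = 0 AND 1 = 0
w4 = w3 OR w2 = 0 OR 1 = 1
w5 = w4 OR s = 1 OR 1 = 1
So w5 = 1.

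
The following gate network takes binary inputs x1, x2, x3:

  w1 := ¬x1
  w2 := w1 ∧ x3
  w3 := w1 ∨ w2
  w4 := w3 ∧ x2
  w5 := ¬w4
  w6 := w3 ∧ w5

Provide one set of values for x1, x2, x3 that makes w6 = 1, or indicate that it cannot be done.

x1=0, x2=0, x3=1

w6 = w3 ∧ w5 must be 1, so both w3 = 1 and w5 = 1.
Check with x1=0, x2=0, x3=1:
w1 = ¬x1 = ¬0 = 1
w2 = w1 ∧ x3 = 1 ∧ 1 = 1
w3 = w1 ∨ w2 = 1 ∨ 1 = 1
w4 = w3 ∧ x2 = 1 ∧ 0 = 0
w5 = ¬w4 = ¬0 = 1
w6 = w3 ∧ w5 = 1 ∧ 1 = 1
So w6 = 1 as required.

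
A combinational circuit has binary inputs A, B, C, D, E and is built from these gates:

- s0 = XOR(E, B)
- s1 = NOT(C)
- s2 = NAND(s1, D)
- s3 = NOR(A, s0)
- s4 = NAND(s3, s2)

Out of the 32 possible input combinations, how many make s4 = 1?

s4 = NAND(s3, s2) must be 1, so at least one of s3, s2 is 0.
Enumerating the 32 input combinations, 26 give s4 = 1 and 6 give s4 = 0.

26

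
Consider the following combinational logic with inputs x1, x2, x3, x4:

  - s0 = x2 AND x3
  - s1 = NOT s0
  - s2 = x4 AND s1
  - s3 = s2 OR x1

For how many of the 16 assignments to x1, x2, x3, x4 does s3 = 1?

s3 = s2 OR x1 must be 1, so at least one of s2, x1 is 1.
Enumerating the 16 input combinations, 11 give s3 = 1 and 5 give s3 = 0.

11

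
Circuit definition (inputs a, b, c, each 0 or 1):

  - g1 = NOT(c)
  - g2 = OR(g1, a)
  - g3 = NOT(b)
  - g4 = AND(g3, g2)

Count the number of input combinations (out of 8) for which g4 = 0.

5

g4 = AND(g3, g2) must be 0, so at least one of g3, g2 is 0.
Satisfying assignments:
  a=0, b=0, c=1
  a=0, b=1, c=0
  a=0, b=1, c=1
  a=1, b=1, c=0
  a=1, b=1, c=1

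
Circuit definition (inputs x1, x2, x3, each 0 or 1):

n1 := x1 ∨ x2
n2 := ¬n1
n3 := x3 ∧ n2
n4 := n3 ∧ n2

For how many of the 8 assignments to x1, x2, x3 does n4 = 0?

7

n4 = n3 ∧ n2 must be 0, so at least one of n3, n2 is 0.
Enumerating the 8 input combinations, 7 give n4 = 0 and 1 give n4 = 1.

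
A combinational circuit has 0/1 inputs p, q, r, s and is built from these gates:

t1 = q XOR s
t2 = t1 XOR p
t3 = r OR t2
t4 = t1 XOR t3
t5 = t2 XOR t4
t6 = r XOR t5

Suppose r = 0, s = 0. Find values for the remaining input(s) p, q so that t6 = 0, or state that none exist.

t6 = r XOR t5 must be 0, so r and t5 are equal.
Check with r = 0, s = 0 and p=1, q=0:
t1 = q XOR s = 0 XOR 0 = 0
t2 = t1 XOR p = 0 XOR 1 = 1
t3 = r OR t2 = 0 OR 1 = 1
t4 = t1 XOR t3 = 0 XOR 1 = 1
t5 = t2 XOR t4 = 1 XOR 1 = 0
t6 = r XOR t5 = 0 XOR 0 = 0
So t6 = 0.

p=1 q=0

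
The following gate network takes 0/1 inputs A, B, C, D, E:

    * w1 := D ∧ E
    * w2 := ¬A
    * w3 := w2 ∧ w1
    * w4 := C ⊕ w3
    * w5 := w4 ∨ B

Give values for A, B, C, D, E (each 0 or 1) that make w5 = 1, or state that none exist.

A=0, B=1, C=0, D=1, E=1

w5 = w4 ∨ B must be 1, so at least one of w4, B is 1.
Check with A=0, B=1, C=0, D=1, E=1:
w1 = D ∧ E = 1 ∧ 1 = 1
w2 = ¬A = ¬0 = 1
w3 = w2 ∧ w1 = 1 ∧ 1 = 1
w4 = C ⊕ w3 = 0 ⊕ 1 = 1
w5 = w4 ∨ B = 1 ∨ 1 = 1
So w5 = 1 as required.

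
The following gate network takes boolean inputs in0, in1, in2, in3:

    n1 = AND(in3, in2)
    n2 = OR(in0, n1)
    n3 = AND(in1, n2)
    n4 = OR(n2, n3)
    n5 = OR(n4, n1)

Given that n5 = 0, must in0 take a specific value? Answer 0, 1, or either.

n5 = OR(n4, n1) must be 0, so both n4 = 0 and n1 = 0.
n4 = OR(n2, n3) must be 0, so both n2 = 0 and n3 = 0.
Every assignment with n5 = 0 has in0 = 0; there are 6 such assignment(s).

0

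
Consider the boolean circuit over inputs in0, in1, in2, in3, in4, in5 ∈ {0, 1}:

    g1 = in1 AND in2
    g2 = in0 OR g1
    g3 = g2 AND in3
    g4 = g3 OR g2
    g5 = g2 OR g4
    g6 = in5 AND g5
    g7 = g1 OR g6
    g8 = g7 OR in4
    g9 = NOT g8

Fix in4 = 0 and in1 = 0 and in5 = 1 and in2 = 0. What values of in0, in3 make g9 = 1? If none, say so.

g9 = NOT g8 must be 1, so g8 = 0.
g8 = g7 OR in4 must be 0, so both g7 = 0 and in4 = 0.
Check with in4 = 0 and in1 = 0 and in5 = 1 and in2 = 0 and in0=0, in3=1:
g1 = in1 AND in2 = 0 AND 0 = 0
g2 = in0 OR g1 = 0 OR 0 = 0
g3 = g2 AND in3 = 0 AND 1 = 0
g4 = g3 OR g2 = 0 OR 0 = 0
g5 = g2 OR g4 = 0 OR 0 = 0
g6 = in5 AND g5 = 1 AND 0 = 0
g7 = g1 OR g6 = 0 OR 0 = 0
g8 = g7 OR in4 = 0 OR 0 = 0
g9 = NOT g8 = NOT 0 = 1
So g9 = 1.

in0=0, in3=1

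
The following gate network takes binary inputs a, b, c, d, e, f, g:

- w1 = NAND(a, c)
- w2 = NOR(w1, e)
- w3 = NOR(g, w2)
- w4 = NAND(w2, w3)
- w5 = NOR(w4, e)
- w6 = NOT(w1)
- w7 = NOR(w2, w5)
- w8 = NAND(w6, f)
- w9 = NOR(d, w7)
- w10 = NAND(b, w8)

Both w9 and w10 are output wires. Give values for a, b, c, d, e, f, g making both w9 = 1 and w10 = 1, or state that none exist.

a=1, b=0, c=1, d=0, e=0, f=0, g=1

Check with a=1, b=0, c=1, d=0, e=0, f=0, g=1:
w1 = NAND(a, c) = NAND(1, 1) = 0
w2 = NOR(w1, e) = NOR(0, 0) = 1
w3 = NOR(g, w2) = NOR(1, 1) = 0
w4 = NAND(w2, w3) = NAND(1, 0) = 1
w5 = NOR(w4, e) = NOR(1, 0) = 0
w6 = NOT(w1) = NOT 0 = 1
w7 = NOR(w2, w5) = NOR(1, 0) = 0
w8 = NAND(w6, f) = NAND(1, 0) = 1
w9 = NOR(d, w7) = NOR(0, 0) = 1
w10 = NAND(b, w8) = NAND(0, 1) = 1
So w9 = 1 and w10 = 1.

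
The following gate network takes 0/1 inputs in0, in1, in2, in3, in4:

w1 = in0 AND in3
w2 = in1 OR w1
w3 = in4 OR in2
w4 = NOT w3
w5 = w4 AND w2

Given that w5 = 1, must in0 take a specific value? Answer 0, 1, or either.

either

Both values of in0 occur among assignments with w5 = 1:
  in0=0: in0=0, in1=1, in2=0, in3=0, in4=0
  in0=1: in0=1, in1=0, in2=0, in3=1, in4=0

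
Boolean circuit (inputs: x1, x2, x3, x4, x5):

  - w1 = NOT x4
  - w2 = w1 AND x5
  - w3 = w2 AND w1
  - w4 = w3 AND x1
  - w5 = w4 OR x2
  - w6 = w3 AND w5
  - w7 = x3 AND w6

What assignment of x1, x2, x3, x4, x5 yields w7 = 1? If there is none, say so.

Check with x1=0, x2=1, x3=1, x4=0, x5=1:
w1 = NOT x4 = NOT 0 = 1
w2 = w1 AND x5 = 1 AND 1 = 1
w3 = w2 AND w1 = 1 AND 1 = 1
w4 = w3 AND x1 = 1 AND 0 = 0
w5 = w4 OR x2 = 0 OR 1 = 1
w6 = w3 AND w5 = 1 AND 1 = 1
w7 = x3 AND w6 = 1 AND 1 = 1
So w7 = 1 as required.

x1=0, x2=1, x3=1, x4=0, x5=1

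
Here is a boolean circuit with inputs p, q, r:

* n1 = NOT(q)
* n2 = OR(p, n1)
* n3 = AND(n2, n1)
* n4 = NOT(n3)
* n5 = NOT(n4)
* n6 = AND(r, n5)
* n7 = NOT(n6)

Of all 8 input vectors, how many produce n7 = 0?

n7 = NOT(n6) must be 0, so n6 = 1.
Satisfying assignments:
  p=0, q=0, r=1
  p=1, q=0, r=1

2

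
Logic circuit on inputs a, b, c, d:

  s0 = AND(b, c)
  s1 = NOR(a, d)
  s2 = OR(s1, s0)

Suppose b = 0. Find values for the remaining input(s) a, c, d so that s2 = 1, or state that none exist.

s2 = OR(s1, s0) must be 1, so at least one of s1, s0 is 1.
Check with b = 0 and a=0, c=0, d=0:
s0 = AND(b, c) = AND(0, 0) = 0
s1 = NOR(a, d) = NOR(0, 0) = 1
s2 = OR(s1, s0) = OR(1, 0) = 1
So s2 = 1.

a=0 c=0 d=0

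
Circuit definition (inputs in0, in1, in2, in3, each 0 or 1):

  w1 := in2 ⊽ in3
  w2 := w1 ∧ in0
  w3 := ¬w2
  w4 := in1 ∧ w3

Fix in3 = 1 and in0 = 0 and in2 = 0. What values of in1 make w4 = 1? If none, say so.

in1=1

w4 = in1 ∧ w3 must be 1, so both in1 = 1 and w3 = 1.
w3 = ¬w2 must be 1, so w2 = 0.
Check with in3 = 1 and in0 = 0 and in2 = 0 and in1=1:
w1 = in2 ⊽ in3 = 0 ⊽ 1 = 0
w2 = w1 ∧ in0 = 0 ∧ 0 = 0
w3 = ¬w2 = ¬0 = 1
w4 = in1 ∧ w3 = 1 ∧ 1 = 1
So w4 = 1.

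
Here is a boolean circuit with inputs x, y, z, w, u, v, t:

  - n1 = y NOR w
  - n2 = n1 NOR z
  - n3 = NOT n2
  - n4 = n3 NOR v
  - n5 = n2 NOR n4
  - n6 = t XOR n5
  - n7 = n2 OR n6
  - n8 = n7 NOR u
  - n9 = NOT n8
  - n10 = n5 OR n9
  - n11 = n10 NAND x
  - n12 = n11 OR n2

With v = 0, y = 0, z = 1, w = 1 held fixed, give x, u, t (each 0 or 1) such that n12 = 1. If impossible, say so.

Check with v = 0, y = 0, z = 1, w = 1 and x=0, u=1, t=1:
n1 = y NOR w = 0 NOR 1 = 0
n2 = n1 NOR z = 0 NOR 1 = 0
n3 = NOT n2 = NOT 0 = 1
n4 = n3 NOR v = 1 NOR 0 = 0
n5 = n2 NOR n4 = 0 NOR 0 = 1
n6 = t XOR n5 = 1 XOR 1 = 0
n7 = n2 OR n6 = 0 OR 0 = 0
n8 = n7 NOR u = 0 NOR 1 = 0
n9 = NOT n8 = NOT 0 = 1
n10 = n5 OR n9 = 1 OR 1 = 1
n11 = n10 NAND x = 1 NAND 0 = 1
n12 = n11 OR n2 = 1 OR 0 = 1
So n12 = 1.

x=0, u=1, t=1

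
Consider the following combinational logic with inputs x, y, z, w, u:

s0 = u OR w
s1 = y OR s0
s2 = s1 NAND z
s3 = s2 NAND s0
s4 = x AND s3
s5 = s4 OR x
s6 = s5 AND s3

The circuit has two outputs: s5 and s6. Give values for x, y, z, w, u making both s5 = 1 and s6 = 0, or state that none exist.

x=1 y=0 z=0 w=1 u=1

Check with x=1 y=0 z=0 w=1 u=1:
s0 = u OR w = 1 OR 1 = 1
s1 = y OR s0 = 0 OR 1 = 1
s2 = s1 NAND z = 1 NAND 0 = 1
s3 = s2 NAND s0 = 1 NAND 1 = 0
s4 = x AND s3 = 1 AND 0 = 0
s5 = s4 OR x = 0 OR 1 = 1
s6 = s5 AND s3 = 1 AND 0 = 0
So s5 = 1 and s6 = 0.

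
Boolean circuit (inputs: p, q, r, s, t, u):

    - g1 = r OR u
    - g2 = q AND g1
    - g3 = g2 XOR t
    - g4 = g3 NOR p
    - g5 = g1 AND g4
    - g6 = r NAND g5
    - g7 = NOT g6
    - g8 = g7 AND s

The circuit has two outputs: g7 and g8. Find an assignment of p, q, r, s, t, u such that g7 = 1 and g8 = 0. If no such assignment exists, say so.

Check with p=0 q=1 r=1 s=0 t=1 u=0:
g1 = r OR u = 1 OR 0 = 1
g2 = q AND g1 = 1 AND 1 = 1
g3 = g2 XOR t = 1 XOR 1 = 0
g4 = g3 NOR p = 0 NOR 0 = 1
g5 = g1 AND g4 = 1 AND 1 = 1
g6 = r NAND g5 = 1 NAND 1 = 0
g7 = NOT g6 = NOT 0 = 1
g8 = g7 AND s = 1 AND 0 = 0
So g7 = 1 and g8 = 0.

p=0 q=1 r=1 s=0 t=1 u=0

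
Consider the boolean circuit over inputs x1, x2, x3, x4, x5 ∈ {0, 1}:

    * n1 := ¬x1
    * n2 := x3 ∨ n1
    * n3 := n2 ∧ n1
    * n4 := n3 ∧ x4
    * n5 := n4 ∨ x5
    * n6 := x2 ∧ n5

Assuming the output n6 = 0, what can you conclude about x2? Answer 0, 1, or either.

Both values of x2 occur among assignments with n6 = 0:
  x2=0: x1=0, x2=0, x3=0, x4=0, x5=0
  x2=1: x1=0, x2=1, x3=0, x4=0, x5=0

either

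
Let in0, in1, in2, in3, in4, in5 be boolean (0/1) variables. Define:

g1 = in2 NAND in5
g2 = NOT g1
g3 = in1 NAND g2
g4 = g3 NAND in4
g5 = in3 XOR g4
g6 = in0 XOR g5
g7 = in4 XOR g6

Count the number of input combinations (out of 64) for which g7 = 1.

g7 = in4 XOR g6 must be 1, so in4 and g6 differ.
Enumerating the 64 input combinations, 32 give g7 = 1 and 32 give g7 = 0.

32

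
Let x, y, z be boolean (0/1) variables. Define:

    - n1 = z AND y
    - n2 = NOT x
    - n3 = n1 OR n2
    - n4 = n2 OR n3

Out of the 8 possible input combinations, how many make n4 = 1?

5

n4 = n2 OR n3 must be 1, so at least one of n2, n3 is 1.
Enumerating the 8 input combinations, 5 give n4 = 1 and 3 give n4 = 0.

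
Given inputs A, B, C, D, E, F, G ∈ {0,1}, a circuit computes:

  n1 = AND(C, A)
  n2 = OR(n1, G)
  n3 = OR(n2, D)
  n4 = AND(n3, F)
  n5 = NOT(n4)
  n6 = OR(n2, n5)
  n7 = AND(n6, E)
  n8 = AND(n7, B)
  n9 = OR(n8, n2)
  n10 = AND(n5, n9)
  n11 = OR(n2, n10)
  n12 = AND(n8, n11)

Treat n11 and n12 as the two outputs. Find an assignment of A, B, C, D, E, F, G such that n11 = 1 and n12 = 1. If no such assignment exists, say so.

Check with A=0 B=1 C=0 D=1 E=1 F=0 G=1:
n1 = AND(C, A) = AND(0, 0) = 0
n2 = OR(n1, G) = OR(0, 1) = 1
n3 = OR(n2, D) = OR(1, 1) = 1
n4 = AND(n3, F) = AND(1, 0) = 0
n5 = NOT(n4) = NOT 0 = 1
n6 = OR(n2, n5) = OR(1, 1) = 1
n7 = AND(n6, E) = AND(1, 1) = 1
n8 = AND(n7, B) = AND(1, 1) = 1
n9 = OR(n8, n2) = OR(1, 1) = 1
n10 = AND(n5, n9) = AND(1, 1) = 1
n11 = OR(n2, n10) = OR(1, 1) = 1
n12 = AND(n8, n11) = AND(1, 1) = 1
So n11 = 1 and n12 = 1.

A=0 B=1 C=0 D=1 E=1 F=0 G=1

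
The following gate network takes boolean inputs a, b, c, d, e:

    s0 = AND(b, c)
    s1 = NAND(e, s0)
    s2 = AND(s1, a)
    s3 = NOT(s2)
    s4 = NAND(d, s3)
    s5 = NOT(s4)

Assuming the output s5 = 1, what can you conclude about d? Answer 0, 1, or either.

s5 = NOT(s4) must be 1, so s4 = 0.
s4 = NAND(d, s3) must be 0, so both d = 1 and s3 = 1.
Every assignment with s5 = 1 has d = 1; there are 9 such assignment(s).

1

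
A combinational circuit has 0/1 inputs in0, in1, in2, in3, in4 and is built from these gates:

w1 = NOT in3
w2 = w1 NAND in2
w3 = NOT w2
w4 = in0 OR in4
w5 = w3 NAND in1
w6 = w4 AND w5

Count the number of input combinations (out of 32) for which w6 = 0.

w6 = w4 AND w5 must be 0, so at least one of w4, w5 is 0.
Enumerating the 32 input combinations, 11 give w6 = 0 and 21 give w6 = 1.

11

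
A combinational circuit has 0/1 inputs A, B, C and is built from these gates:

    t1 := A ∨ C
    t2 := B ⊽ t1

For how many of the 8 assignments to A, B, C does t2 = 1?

t2 = B ⊽ t1 must be 1, so both B = 0 and t1 = 0.
t1 = A ∨ C must be 0, so both A = 0 and C = 0.
Enumerating the 8 input combinations, 1 give t2 = 1 and 7 give t2 = 0.

1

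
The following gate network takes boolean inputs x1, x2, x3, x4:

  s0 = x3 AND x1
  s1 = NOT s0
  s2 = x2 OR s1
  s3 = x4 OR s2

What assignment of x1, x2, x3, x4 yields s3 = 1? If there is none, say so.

x1=0 x2=0 x3=1 x4=0

s3 = x4 OR s2 must be 1, so at least one of x4, s2 is 1.
Check with x1=0 x2=0 x3=1 x4=0:
s0 = x3 AND x1 = 1 AND 0 = 0
s1 = NOT s0 = NOT 0 = 1
s2 = x2 OR s1 = 0 OR 1 = 1
s3 = x4 OR s2 = 0 OR 1 = 1
So s3 = 1 as required.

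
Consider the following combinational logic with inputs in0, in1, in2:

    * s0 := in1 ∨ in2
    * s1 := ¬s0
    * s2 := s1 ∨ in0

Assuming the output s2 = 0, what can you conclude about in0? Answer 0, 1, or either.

s2 = s1 ∨ in0 must be 0, so both s1 = 0 and in0 = 0.
Every assignment with s2 = 0 has in0 = 0; there are 3 such assignment(s).
  in0=0, in1=0, in2=1
  in0=0, in1=1, in2=0
  in0=0, in1=1, in2=1

0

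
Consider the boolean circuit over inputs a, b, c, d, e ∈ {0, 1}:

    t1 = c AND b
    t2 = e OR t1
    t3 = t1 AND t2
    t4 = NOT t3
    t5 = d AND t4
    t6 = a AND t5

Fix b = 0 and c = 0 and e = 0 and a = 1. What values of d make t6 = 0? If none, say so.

t6 = a AND t5 must be 0, so at least one of a, t5 is 0.
Check with b = 0 and c = 0 and e = 0 and a = 1 and d=0:
t1 = c AND b = 0 AND 0 = 0
t2 = e OR t1 = 0 OR 0 = 0
t3 = t1 AND t2 = 0 AND 0 = 0
t4 = NOT t3 = NOT 0 = 1
t5 = d AND t4 = 0 AND 1 = 0
t6 = a AND t5 = 1 AND 0 = 0
So t6 = 0.

d=0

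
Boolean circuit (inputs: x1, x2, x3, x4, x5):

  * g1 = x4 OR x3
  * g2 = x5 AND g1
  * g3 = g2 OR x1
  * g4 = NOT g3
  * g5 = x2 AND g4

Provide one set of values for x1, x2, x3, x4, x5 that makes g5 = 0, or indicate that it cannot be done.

g5 = x2 AND g4 must be 0, so at least one of x2, g4 is 0.
Check with x1=1 x2=0 x3=1 x4=1 x5=1:
g1 = x4 OR x3 = 1 OR 1 = 1
g2 = x5 AND g1 = 1 AND 1 = 1
g3 = g2 OR x1 = 1 OR 1 = 1
g4 = NOT g3 = NOT 1 = 0
g5 = x2 AND g4 = 0 AND 0 = 0
So g5 = 0 as required.

x1=1 x2=0 x3=1 x4=1 x5=1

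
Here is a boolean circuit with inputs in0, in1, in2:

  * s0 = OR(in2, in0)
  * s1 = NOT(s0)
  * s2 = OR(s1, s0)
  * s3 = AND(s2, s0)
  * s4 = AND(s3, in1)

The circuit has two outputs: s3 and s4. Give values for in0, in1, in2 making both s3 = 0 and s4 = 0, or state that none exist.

in0=0 in1=0 in2=0

Check with in0=0 in1=0 in2=0:
s0 = OR(in2, in0) = OR(0, 0) = 0
s1 = NOT(s0) = NOT 0 = 1
s2 = OR(s1, s0) = OR(1, 0) = 1
s3 = AND(s2, s0) = AND(1, 0) = 0
s4 = AND(s3, in1) = AND(0, 0) = 0
So s3 = 0 and s4 = 0.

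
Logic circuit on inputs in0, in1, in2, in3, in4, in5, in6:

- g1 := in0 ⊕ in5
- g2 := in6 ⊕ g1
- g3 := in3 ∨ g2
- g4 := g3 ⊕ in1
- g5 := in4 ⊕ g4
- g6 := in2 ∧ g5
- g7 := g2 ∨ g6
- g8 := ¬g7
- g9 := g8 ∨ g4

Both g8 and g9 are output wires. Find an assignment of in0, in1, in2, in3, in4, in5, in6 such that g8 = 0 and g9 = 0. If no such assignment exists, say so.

in0=0 in1=0 in2=1 in3=0 in4=1 in5=1 in6=1

Check with in0=0 in1=0 in2=1 in3=0 in4=1 in5=1 in6=1:
g1 = in0 ⊕ in5 = 0 ⊕ 1 = 1
g2 = in6 ⊕ g1 = 1 ⊕ 1 = 0
g3 = in3 ∨ g2 = 0 ∨ 0 = 0
g4 = g3 ⊕ in1 = 0 ⊕ 0 = 0
g5 = in4 ⊕ g4 = 1 ⊕ 0 = 1
g6 = in2 ∧ g5 = 1 ∧ 1 = 1
g7 = g2 ∨ g6 = 0 ∨ 1 = 1
g8 = ¬g7 = ¬1 = 0
g9 = g8 ∨ g4 = 0 ∨ 0 = 0
So g8 = 0 and g9 = 0.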